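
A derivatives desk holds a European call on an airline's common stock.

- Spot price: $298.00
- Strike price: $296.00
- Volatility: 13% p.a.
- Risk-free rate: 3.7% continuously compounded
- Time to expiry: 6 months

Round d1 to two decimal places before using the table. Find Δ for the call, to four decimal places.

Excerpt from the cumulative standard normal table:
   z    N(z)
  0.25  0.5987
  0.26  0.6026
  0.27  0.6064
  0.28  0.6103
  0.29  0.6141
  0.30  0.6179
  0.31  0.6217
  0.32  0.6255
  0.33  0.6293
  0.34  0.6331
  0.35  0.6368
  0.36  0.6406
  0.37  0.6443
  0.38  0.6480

σ√T = 0.13·√0.5 = 0.0919
ln(S/K) + (r + σ²/2)T = ln(298/296) + (0.037 + 0.13²/2)·0.5 = 0.0067 + 0.0227 = 0.0295
d₁ = 0.0295 / 0.0919 = 0.3205 which rounds to 0.32
N(d₁) = N(0.32) = 0.6255
Δ_call = N(d₁) = 0.6255

0.6255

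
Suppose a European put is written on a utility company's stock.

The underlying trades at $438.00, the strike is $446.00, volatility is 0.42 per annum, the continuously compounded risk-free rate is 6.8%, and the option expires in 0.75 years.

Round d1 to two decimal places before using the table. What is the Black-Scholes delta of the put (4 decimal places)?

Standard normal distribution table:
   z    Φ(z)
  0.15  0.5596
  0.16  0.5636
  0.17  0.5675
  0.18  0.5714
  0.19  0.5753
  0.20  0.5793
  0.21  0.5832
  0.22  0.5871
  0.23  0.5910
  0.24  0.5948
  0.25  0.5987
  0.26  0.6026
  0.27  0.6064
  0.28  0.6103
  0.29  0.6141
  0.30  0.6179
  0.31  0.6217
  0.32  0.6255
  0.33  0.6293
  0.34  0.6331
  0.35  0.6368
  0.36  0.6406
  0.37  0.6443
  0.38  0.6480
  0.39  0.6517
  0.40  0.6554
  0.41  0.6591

-0.3936

σ√T = 0.42 × 0.8660 = 0.3637
d₁ = [ln(438/446) + (0.068 + 0.42²/2)·0.75] / 0.3637 = [-0.0181 + 0.1172] / 0.3637 = 0.2723 ≈ 0.27
N(d₁) = N(0.27) = 0.6064
Δ_put = N(d₁) − 1 = 0.6064 − 1 = -0.3936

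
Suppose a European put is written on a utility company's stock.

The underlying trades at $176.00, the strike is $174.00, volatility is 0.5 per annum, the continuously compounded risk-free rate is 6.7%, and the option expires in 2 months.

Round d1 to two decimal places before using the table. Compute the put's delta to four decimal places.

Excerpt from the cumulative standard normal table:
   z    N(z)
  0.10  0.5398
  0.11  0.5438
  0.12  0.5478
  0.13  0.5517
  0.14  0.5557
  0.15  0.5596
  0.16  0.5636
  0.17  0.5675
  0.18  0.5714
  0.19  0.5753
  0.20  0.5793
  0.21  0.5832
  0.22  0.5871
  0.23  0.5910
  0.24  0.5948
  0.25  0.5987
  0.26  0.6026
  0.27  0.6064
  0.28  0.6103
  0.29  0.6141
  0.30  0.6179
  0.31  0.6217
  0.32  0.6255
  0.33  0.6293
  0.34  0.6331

-0.4168

σ√T = 0.5 × 0.4082 = 0.2041
ln(S/K) + (r + σ²/2)T = ln(176/174) + (0.067 + 0.5²/2)·0.1667 = 0.0114 + 0.0320 = 0.0434
d₁ = 0.0434 / 0.2041 = 0.2128 ≈ 0.21
N(d₁) = N(0.21) = 0.5832
Δ_put = N(d₁) − 1 = 0.5832 − 1 = -0.4168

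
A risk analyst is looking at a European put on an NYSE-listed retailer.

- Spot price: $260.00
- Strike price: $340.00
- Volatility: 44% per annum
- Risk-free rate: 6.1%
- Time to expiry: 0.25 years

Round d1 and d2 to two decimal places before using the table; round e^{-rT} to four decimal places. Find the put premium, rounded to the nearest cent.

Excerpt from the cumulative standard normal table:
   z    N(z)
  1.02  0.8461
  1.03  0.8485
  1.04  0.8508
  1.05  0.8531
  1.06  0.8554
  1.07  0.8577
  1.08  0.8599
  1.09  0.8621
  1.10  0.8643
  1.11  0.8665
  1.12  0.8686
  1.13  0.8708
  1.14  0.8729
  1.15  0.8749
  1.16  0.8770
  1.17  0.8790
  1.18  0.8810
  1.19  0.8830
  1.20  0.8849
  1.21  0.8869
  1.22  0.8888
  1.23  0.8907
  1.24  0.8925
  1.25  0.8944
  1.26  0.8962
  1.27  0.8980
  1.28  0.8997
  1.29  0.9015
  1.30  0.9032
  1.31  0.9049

σ√T = 0.44·√0.25 = 0.2200
d₁ = [ln(260/340) + (0.061 + ½·0.44²)·0.25] / (σ√T) = (-0.2683 + 0.0394) / 0.2200 = -1.0401 ⇒ -1.04
d₂ = -1.0401 − 0.2200 = -1.2601 ⇒ -1.26
exp(−rT) = exp(−0.061·0.25) = 0.9849
P = 340·0.9849·N(1.26) − 260·N(1.04) = 340·0.9849·0.8962 − 260·0.8508 = 300.1069 − 221.2080 = 78.8989

$78.90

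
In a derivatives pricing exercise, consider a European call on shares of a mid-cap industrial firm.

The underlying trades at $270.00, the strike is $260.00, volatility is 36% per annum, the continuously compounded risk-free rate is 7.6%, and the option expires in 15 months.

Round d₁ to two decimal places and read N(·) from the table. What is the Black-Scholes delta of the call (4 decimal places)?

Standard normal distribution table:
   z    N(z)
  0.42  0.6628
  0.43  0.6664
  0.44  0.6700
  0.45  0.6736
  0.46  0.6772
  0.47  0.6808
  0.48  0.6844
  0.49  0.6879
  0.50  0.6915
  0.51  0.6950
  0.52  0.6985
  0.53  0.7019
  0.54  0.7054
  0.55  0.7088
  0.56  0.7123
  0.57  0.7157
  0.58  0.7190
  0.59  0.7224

T = 1.25;  σ√T = 0.4025
d₁ = [ln(270/260) + (0.076 + 0.36²/2)·1.25] / 0.4025 = [0.0377 + 0.1760] / 0.4025 = 0.5310 ⇒ 0.53
N(d₁) = N(0.53) = 0.7019
Δ_call = N(d₁) = 0.7019

0.7019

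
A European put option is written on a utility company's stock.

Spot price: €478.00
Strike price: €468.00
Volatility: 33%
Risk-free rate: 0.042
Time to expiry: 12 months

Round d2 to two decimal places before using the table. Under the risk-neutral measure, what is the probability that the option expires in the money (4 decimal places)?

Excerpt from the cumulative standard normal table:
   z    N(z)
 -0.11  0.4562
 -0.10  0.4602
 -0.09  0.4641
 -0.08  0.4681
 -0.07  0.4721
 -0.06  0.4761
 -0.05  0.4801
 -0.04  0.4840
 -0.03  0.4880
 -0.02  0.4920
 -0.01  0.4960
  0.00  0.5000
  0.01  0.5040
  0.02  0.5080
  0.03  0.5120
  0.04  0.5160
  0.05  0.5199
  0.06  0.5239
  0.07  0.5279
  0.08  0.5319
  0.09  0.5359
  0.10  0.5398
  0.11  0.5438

σ√T = 0.33·√1 = 0.3300
ln(S/K) + (r + σ²/2)T = ln(478/468) + (0.042 + 0.33²/2)·1 = 0.0211 + 0.0965 = 0.1176
d₁ = 0.1176 / 0.3300 = 0.3563 → 0.36
d₂ = d₁ − σ√T = 0.3563 − 0.3300 = 0.0263 → 0.03
Pr(exercise) under Q = N(−d₂) = N(-0.03) = 0.4880

0.4880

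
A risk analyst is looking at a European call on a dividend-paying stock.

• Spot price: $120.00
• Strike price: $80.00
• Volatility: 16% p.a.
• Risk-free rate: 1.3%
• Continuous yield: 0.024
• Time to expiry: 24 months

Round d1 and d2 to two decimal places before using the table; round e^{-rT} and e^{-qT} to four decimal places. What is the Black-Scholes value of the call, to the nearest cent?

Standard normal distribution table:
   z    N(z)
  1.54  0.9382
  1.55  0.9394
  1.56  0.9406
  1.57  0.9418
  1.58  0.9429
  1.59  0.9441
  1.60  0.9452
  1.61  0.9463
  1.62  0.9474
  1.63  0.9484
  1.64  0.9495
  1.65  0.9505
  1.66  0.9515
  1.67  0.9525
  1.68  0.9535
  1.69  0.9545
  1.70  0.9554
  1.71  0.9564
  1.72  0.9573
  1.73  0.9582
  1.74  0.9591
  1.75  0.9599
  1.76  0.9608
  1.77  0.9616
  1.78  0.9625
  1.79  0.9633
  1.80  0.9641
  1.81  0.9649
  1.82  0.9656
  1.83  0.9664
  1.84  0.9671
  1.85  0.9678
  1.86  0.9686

$36.86

σ√T = 0.16 × 1.4142 = 0.2263
d₁ = [ln(120/80) + (0.013 − 0.024 + 0.16²/2)·2] / 0.2263 = [0.4055 + 0.0036] / 0.2263 = 1.8078 which rounds to 1.81
d₂ = d₁ − σ√T = 1.8078 − 0.2263 = 1.5816 which rounds to 1.58
e^(−qT) = e^(−0.024·2) = 0.9531;  e^(−rT) = e^(−0.013·2) = 0.9743
N(d₁) = N(1.81) = 0.9649;  N(d₂) = N(1.58) = 0.9429
C = 120·0.9531·0.9649 − 80·0.9743·0.9429 = 110.3575 − 73.4934 = 36.8641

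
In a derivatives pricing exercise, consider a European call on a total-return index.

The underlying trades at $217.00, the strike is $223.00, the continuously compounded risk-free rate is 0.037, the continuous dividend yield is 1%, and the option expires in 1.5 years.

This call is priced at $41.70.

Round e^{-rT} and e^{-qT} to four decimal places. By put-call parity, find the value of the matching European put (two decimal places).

$38.89

e^(−qT) = e^(−0.01·1.5) = 0.9851;  e^(−rT) = e^(−0.037·1.5) = 0.9460
Put-call parity: C − P = S·e^(−qT) − K·e^(−rT) = 217·0.9851 − 223·0.9460 = 213.7667 − 210.9580 = 2.8087
P = C − (C − P) = 41.70 − (2.8087) = 38.8913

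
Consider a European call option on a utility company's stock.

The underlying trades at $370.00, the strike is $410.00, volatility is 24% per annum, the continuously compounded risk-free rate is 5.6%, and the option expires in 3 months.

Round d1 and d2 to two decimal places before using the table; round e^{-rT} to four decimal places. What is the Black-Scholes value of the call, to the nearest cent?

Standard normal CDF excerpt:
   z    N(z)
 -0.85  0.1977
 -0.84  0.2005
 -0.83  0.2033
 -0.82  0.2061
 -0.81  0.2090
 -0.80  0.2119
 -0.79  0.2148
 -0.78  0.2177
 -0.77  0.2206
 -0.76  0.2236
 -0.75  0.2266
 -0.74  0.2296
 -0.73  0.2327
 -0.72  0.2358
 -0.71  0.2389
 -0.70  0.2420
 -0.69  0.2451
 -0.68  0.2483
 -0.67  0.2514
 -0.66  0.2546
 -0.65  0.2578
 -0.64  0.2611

σ√T = 0.24·√0.25 = 0.1200
ln(S/K) + (r + σ²/2)T = ln(370/410) + (0.056 + 0.24²/2)·0.25 = -0.1027 + 0.0212 = -0.0815
d₁ = -0.0815 / 0.1200 = -0.6788 ≈ -0.68
d₂ = d₁ − σ√T = -0.6788 − 0.1200 = -0.7988 ≈ -0.80
e^(−rT) = e^(−0.056·0.25) = 0.9861
N(d₁) = N(-0.68) = 0.2483;  N(d₂) = N(-0.80) = 0.2119
C = 370·0.2483 − 410·0.9861·0.2119 = 91.8710 − 85.6714 = 6.1996

$6.20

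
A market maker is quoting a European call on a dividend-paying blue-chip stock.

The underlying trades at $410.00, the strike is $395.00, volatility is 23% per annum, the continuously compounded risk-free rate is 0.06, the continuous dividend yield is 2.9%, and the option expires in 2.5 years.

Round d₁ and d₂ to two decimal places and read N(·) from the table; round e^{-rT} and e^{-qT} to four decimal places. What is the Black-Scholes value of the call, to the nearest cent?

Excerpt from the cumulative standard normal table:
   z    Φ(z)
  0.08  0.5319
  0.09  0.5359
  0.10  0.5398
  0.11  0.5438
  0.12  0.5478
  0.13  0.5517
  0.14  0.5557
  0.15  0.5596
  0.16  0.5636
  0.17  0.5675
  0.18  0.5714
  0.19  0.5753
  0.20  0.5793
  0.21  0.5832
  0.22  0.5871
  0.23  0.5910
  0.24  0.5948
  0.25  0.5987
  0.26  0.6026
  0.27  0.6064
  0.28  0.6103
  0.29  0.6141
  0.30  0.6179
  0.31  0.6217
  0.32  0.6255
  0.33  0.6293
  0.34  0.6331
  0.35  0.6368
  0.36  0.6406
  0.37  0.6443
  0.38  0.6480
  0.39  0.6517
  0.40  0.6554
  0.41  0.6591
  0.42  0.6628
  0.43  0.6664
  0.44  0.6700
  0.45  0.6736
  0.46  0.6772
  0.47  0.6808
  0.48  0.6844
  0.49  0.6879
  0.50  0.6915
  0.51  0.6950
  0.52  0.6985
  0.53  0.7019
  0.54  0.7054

σ√T = 0.23 × 1.5811 = 0.3637
ln(S/K) + (r − q + σ²/2)T = ln(410/395) + (0.06 − 0.029 + 0.23²/2)·2.5 = 0.0373 + 0.1436 = 0.1809
d₁ = 0.1809 / 0.3637 = 0.4974 ⇒ 0.50
d₂ = d₁ − σ√T = 0.4974 − 0.3637 = 0.1338 ⇒ 0.13
exp(−qT) = exp(−0.029·2.5) = 0.9301;  exp(−rT) = exp(−0.06·2.5) = 0.8607
N(d₁) = N(0.50) = 0.6915;  N(d₂) = N(0.13) = 0.5517
C = 410·0.9301·0.6915 − 395·0.8607·0.5517 = 263.6973 − 187.5650 = 76.1323

$76.13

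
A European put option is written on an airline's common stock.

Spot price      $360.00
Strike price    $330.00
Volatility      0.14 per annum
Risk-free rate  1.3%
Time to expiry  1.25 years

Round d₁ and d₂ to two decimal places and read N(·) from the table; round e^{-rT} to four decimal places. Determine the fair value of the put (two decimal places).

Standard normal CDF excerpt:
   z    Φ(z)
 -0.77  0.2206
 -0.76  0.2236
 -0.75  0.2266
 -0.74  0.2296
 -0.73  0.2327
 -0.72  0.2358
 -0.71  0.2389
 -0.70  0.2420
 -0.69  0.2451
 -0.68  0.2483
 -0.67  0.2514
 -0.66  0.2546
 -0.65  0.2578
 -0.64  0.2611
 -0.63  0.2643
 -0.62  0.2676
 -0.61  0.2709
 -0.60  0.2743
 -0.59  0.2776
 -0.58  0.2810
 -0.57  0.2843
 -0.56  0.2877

$8.58

σ√T = 0.14·√1.25 = 0.1565
ln(S/K) + (r + σ²/2)T = ln(360/330) + (0.013 + 0.14²/2)·1.25 = 0.0870 + 0.0285 = 0.1155
d₁ = 0.1155 / 0.1565 = 0.7380 which rounds to 0.74
d₂ = d₁ − σ√T = 0.7380 − 0.1565 = 0.5815 which rounds to 0.58
exp(−rT) = exp(−0.013·1.25) = 0.9839
P = 330·0.9839·N(-0.58) − 360·N(-0.74) = 330·0.9839·0.2810 − 360·0.2296 = 91.2370 − 82.6560 = 8.5810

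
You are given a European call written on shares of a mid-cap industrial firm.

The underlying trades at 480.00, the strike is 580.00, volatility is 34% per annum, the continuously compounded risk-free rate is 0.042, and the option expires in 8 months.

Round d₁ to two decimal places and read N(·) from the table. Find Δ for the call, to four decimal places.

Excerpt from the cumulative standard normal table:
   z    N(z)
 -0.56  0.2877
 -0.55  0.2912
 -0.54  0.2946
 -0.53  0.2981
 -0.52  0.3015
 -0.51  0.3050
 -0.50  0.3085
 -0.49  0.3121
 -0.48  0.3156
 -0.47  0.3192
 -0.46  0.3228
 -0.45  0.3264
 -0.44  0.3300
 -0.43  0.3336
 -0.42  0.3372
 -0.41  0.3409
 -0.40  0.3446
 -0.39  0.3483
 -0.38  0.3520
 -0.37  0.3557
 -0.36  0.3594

σ√T = 0.34 × 0.8165 = 0.2776
d₁ = [ln(480/580) + (0.042 + 0.34²/2)·0.6667] / 0.2776 = [-0.1892 + 0.0665] / 0.2776 = -0.4420 which rounds to -0.44
N(d₁) = N(-0.44) = 0.3300
Δ_call = N(d₁) = 0.3300

0.3300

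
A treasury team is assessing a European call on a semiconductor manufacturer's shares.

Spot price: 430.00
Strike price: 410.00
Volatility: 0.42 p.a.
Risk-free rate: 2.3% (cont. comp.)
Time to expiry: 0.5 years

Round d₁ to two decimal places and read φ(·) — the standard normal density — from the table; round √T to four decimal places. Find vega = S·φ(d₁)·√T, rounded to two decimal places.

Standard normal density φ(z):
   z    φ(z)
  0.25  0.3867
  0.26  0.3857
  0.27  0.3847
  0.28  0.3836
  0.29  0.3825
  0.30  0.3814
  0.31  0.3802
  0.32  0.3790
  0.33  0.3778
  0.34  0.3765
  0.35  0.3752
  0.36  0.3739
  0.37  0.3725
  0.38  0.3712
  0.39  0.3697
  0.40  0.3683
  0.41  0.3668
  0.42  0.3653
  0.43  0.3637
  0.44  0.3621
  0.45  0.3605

σ√T = 0.42 × 0.7071 = 0.2970
d₁ = [ln(430/410) + (0.023 + ½·0.42²)·0.5] / (σ√T) = (0.0476 + 0.0556) / 0.2970 = 0.3476 ⇒ 0.35
√T = √0.5 = 0.7071
φ(d₁) = φ(0.35) = 0.3752
vega = S·φ(d₁)·√T = 430·0.3752·0.7071 = 114.0807

114.08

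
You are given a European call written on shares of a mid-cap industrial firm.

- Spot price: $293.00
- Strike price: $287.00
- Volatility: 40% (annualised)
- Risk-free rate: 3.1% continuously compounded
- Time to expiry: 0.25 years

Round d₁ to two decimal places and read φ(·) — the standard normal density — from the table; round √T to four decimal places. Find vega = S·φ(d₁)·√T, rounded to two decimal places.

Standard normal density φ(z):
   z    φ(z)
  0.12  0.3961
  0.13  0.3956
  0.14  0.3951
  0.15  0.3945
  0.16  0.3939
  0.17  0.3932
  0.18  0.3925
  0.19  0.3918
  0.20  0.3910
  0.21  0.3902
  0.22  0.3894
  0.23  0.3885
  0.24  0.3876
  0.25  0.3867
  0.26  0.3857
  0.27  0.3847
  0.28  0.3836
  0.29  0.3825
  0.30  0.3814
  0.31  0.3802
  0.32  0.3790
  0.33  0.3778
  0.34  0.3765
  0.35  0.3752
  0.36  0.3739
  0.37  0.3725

σ√T = 0.4·√0.25 = 0.2000
d₁ = [ln(293/287) + (0.031 + 0.4²/2)·0.25] / 0.2000 = [0.0207 + 0.0278] / 0.2000 = 0.2422 → 0.24
√T = √0.25 = 0.5000
φ(d₁) = φ(0.24) = 0.3876
vega = S·φ(d₁)·√T = 293·0.3876·0.5000 = 56.7834
(The put has the same vega.)

56.78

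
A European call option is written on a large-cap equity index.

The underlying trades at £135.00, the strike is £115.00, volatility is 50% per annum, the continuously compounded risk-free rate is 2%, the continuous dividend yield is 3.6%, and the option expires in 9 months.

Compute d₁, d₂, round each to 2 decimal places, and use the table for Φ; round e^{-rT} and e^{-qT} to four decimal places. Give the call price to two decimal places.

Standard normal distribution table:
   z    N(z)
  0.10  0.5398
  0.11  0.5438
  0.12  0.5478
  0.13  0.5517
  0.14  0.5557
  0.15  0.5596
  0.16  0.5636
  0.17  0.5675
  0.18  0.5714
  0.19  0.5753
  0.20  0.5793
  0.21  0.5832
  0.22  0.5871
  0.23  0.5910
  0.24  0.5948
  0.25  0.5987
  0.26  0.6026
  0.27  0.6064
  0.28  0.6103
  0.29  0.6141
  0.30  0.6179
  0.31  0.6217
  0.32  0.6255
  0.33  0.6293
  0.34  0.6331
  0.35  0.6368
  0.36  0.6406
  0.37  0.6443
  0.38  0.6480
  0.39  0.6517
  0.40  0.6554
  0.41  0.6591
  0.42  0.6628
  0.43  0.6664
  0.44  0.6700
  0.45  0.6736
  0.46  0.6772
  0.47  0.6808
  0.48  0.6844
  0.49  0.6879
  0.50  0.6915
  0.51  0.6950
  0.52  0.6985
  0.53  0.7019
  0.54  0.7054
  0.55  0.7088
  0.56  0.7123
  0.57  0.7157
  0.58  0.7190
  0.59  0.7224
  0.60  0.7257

£31.10

T = 0.75;  σ√T = 0.4330
d₁ = [ln(135/115) + (0.02 − 0.036 + 0.5²/2)·0.75] / 0.4330 = [0.1603 + 0.0818] / 0.4330 = 0.5591 ⇒ 0.56
d₂ = d₁ − σ√T = 0.5591 − 0.4330 = 0.1261 ⇒ 0.13
e^(−qT) = e^(−0.036·0.75) = 0.9734;  e^(−rT) = e^(−0.02·0.75) = 0.9851
C = 135·0.9734·N(0.56) − 115·0.9851·N(0.13) = 135·0.9734·0.7123 − 115·0.9851·0.5517 = 93.6026 − 62.5002 = 31.1025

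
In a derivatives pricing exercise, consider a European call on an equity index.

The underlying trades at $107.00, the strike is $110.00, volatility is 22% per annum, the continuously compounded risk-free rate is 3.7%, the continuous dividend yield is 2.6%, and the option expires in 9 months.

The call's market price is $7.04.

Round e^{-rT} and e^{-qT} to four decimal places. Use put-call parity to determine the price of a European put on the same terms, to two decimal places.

$9.09

exp(−qT) = exp(−0.026·0.75) = 0.9807;  exp(−rT) = exp(−0.037·0.75) = 0.9726
Put-call parity: C − P = S·e^(−qT) − K·e^(−rT) = 107·0.9807 − 110·0.9726 = 104.9349 − 106.9860 = -2.0511
P = C − (C − P) = 7.04 − (-2.0511) = 9.0911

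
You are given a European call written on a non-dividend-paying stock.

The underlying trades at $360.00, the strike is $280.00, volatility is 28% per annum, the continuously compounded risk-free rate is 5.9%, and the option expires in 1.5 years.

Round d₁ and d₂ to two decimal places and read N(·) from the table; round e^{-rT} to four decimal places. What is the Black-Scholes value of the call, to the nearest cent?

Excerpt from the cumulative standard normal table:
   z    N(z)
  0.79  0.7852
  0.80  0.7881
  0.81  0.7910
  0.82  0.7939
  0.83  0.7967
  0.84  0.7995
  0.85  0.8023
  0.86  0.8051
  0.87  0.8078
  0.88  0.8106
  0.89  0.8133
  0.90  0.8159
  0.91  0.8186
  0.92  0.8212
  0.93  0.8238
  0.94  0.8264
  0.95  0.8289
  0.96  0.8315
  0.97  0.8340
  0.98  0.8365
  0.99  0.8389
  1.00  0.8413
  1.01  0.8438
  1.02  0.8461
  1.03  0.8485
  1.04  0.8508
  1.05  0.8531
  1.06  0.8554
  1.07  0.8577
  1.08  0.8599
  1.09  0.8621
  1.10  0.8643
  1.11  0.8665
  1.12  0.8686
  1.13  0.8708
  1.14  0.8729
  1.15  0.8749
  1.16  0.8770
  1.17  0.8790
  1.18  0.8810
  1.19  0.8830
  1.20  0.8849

$112.26

T = 1.5;  σ√T = 0.3429
d₁ = [ln(360/280) + (0.059 + 0.28²/2)·1.5] / 0.3429 = [0.2513 + 0.1473] / 0.3429 = 1.1624 → 1.16
d₂ = d₁ − σ√T = 1.1624 − 0.3429 = 0.8195 → 0.82
exp(−rT) = exp(−0.059·1.5) = 0.9153
N(d₁) = N(1.16) = 0.8770;  N(d₂) = N(0.82) = 0.7939
C = 360·0.8770 − 280·0.9153·0.7939 = 315.7200 − 203.4639 = 112.2561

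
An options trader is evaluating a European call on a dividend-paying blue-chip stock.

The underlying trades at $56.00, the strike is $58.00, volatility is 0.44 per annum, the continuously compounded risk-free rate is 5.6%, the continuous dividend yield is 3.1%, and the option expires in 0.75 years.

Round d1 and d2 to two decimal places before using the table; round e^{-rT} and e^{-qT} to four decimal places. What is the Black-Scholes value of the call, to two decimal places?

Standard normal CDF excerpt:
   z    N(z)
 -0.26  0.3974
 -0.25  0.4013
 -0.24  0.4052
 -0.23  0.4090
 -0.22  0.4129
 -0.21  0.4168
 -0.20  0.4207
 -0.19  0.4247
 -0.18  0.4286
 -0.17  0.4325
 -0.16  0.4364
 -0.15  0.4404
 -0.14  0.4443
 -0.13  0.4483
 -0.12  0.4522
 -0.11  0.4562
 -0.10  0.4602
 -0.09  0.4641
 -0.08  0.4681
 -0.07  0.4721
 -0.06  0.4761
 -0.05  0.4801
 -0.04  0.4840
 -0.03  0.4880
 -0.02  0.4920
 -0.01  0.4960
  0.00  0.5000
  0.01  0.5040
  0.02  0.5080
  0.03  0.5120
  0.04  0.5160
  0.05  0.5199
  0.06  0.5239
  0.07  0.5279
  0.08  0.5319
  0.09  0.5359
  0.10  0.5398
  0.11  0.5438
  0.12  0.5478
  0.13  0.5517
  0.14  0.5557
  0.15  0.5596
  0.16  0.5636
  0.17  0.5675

$7.87

T = 0.75;  σ√T = 0.3811
ln(S/K) + (r − q + σ²/2)T = ln(56/58) + (0.056 − 0.031 + 0.44²/2)·0.75 = -0.0351 + 0.0913 = 0.0563
d₁ = 0.0563 / 0.3811 = 0.1476 which rounds to 0.15
d₂ = d₁ − σ√T = 0.1476 − 0.3811 = -0.2334 which rounds to -0.23
exp(−qT) = exp(−0.031·0.75) = 0.9770;  exp(−rT) = exp(−0.056·0.75) = 0.9589
C = 56·0.9770·N(0.15) − 58·0.9589·N(-0.23) = 56·0.9770·0.5596 − 58·0.9589·0.4090 = 30.6168 − 22.7470 = 7.8698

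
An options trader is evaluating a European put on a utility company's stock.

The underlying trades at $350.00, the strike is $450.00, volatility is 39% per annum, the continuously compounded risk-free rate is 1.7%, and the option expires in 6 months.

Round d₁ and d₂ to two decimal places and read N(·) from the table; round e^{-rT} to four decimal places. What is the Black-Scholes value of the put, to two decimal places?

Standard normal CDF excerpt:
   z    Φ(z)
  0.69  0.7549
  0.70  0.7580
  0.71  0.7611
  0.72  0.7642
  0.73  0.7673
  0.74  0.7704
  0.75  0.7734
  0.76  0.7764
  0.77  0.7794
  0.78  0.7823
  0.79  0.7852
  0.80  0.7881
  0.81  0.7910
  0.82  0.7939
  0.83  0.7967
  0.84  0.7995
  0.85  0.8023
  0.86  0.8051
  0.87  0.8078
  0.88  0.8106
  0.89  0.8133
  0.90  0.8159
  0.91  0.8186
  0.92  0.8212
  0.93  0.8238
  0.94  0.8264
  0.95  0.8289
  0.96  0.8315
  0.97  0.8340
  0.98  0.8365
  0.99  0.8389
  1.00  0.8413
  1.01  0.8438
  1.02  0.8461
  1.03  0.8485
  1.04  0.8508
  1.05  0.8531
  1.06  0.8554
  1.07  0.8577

$107.87

σ√T = 0.39 × 0.7071 = 0.2758
ln(S/K) + (r + σ²/2)T = ln(350/450) + (0.017 + 0.39²/2)·0.5 = -0.2513 + 0.0465 = -0.2048
d₁ = -0.2048 / 0.2758 = -0.7426 ⇒ -0.74
d₂ = d₁ − σ√T = -0.7426 − 0.2758 = -1.0184 ⇒ -1.02
e^(−rT) = e^(−0.017·0.5) = 0.9915
N(−d₂) = N(1.02) = 0.8461;  N(−d₁) = N(0.74) = 0.7704
P = 450·0.9915·0.8461 − 350·0.7704 = 377.5087 − 269.6400 = 107.8687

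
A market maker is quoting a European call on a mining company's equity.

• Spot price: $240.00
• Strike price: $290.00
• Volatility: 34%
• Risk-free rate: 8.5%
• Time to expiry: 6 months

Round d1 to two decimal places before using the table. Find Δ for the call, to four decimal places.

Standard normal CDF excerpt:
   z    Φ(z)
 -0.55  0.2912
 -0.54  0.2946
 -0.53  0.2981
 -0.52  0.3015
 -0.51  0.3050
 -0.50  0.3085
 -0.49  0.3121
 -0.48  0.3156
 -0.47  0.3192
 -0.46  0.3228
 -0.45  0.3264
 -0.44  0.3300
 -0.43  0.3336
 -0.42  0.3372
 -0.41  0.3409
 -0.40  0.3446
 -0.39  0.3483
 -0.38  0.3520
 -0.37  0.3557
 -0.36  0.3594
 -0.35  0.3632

0.3121

σ√T = 0.34 × 0.7071 = 0.2404
d₁ = [ln(240/290) + (0.085 + 0.34²/2)·0.5] / 0.2404 = [-0.1892 + 0.0714] / 0.2404 = -0.4902 which rounds to -0.49
N(d₁) = N(-0.49) = 0.3121
Δ_call = N(d₁) = 0.3121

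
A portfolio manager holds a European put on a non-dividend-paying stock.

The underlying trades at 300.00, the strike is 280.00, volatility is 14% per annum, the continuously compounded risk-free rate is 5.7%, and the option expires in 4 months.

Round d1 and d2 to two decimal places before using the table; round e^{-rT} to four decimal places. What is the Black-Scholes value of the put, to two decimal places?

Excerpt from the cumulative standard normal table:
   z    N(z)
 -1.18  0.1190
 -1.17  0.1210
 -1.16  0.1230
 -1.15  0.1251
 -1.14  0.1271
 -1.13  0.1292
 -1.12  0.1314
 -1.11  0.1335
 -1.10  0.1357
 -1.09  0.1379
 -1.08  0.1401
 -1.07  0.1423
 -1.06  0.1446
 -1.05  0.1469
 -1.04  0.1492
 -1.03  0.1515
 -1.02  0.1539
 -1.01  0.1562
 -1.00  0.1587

σ√T = 0.14·√0.3333 = 0.0808
d₁ = [ln(300/280) + (0.057 + ½·0.14²)·0.3333] / (σ√T) = (0.0690 + 0.0223) / 0.0808 = 1.1290 ≈ 1.13
d₂ = 1.1290 − 0.0808 = 1.0482 ≈ 1.05
exp(−rT) = exp(−0.057·0.3333) = 0.9812
P = 280·0.9812·N(-1.05) − 300·N(-1.13) = 280·0.9812·0.1469 − 300·0.1292 = 40.3587 − 38.7600 = 1.5987

1.60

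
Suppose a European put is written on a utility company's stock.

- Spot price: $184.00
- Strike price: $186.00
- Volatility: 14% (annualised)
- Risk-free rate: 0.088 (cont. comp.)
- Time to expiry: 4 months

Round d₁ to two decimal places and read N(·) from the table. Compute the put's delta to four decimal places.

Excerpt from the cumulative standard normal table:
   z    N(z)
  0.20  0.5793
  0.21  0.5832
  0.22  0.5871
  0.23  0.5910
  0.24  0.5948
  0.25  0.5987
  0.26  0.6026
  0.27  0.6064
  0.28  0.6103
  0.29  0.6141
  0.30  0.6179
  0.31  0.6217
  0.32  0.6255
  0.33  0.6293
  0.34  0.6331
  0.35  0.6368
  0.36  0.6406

σ√T = 0.14 × 0.5774 = 0.0808
d₁ = [ln(184/186) + (0.088 + ½·0.14²)·0.3333] / (σ√T) = (-0.0108 + 0.0326) / 0.0808 = 0.2696 → 0.27
N(d₁) = N(0.27) = 0.6064
Δ_put = N(d₁) − 1 = 0.6064 − 1 = -0.3936

-0.3936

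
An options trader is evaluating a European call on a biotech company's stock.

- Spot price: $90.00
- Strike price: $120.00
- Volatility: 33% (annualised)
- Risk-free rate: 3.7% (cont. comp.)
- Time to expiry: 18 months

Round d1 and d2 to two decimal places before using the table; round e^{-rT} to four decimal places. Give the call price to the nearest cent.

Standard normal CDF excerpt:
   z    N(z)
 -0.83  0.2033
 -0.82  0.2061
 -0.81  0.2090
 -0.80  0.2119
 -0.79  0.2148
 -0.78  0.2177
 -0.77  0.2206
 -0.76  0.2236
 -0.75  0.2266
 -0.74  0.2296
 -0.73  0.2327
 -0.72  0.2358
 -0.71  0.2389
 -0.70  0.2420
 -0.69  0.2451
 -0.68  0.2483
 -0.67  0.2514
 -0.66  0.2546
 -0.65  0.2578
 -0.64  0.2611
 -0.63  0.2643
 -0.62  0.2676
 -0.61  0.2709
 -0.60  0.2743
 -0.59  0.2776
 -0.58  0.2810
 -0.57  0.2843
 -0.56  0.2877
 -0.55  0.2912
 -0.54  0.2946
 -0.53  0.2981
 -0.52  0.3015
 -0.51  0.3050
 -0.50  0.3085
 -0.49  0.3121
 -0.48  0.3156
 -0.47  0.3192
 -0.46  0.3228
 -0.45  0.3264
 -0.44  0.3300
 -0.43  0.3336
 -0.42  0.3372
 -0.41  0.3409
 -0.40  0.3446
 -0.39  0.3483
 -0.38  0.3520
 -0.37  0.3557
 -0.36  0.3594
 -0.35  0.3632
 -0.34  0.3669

σ√T = 0.33·√1.5 = 0.4042
d₁ = [ln(90/120) + (0.037 + 0.33²/2)·1.5] / 0.4042 = [-0.2877 + 0.1372] / 0.4042 = -0.3724 ≈ -0.37
d₂ = d₁ − σ√T = -0.3724 − 0.4042 = -0.7766 ≈ -0.78
e^(−rT) = e^(−0.037·1.5) = 0.9460
N(d₁) = N(-0.37) = 0.3557;  N(d₂) = N(-0.78) = 0.2177
C = 90·0.3557 − 120·0.9460·0.2177 = 32.0130 − 24.7133 = 7.2997

$7.30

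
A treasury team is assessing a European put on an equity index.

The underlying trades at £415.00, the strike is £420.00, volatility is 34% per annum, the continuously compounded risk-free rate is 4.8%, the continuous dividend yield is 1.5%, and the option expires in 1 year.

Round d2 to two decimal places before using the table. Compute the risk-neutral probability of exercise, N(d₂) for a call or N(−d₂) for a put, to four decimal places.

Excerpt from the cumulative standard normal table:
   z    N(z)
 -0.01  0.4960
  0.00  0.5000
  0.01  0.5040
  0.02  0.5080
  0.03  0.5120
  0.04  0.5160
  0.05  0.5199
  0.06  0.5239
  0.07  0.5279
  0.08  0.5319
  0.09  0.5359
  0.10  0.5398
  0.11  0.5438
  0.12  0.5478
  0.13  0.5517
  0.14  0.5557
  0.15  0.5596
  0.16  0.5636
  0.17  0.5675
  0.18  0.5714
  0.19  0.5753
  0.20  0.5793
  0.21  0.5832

0.5438

σ√T = 0.34 × 1.0000 = 0.3400
d₁ = [ln(415/420) + (0.048 − 0.015 + ½·0.34²)·1] / (σ√T) = (-0.0120 + 0.0908) / 0.3400 = 0.2318 ≈ 0.23
d₂ = 0.2318 − 0.3400 = -0.1082 ≈ -0.11
Risk-neutral Pr[S_T < K] = N(−d₂) = N(0.11) = 0.5438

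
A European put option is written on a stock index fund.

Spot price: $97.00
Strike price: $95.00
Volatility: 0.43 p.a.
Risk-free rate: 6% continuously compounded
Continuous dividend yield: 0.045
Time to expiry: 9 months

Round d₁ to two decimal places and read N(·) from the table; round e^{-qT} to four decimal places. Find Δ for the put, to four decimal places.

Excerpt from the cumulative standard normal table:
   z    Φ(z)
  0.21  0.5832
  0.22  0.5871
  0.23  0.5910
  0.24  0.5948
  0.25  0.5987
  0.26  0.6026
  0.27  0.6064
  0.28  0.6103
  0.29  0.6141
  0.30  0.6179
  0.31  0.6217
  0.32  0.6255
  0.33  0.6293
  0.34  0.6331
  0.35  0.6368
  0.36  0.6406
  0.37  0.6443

-0.3805

σ√T = 0.43·√0.75 = 0.3724
d₁ = [ln(97/95) + (0.06 − 0.045 + 0.43²/2)·0.75] / 0.3724 = [0.0208 + 0.0806] / 0.3724 = 0.2724 ≈ 0.27
N(d₁) = N(0.27) = 0.6064
Δ_put = exp(−qT)·(N(d₁) − 1) = 0.9668·(0.6064 − 1) = -0.3805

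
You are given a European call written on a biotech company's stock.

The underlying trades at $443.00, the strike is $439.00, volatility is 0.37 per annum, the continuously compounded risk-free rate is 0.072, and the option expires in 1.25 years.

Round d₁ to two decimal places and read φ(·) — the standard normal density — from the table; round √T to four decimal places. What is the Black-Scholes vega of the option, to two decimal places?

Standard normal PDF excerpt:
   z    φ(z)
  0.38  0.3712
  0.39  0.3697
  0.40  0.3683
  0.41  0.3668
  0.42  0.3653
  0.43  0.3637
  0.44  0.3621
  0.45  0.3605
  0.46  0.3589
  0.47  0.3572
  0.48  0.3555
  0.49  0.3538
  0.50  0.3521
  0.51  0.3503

178.55

T = 1.25;  σ√T = 0.4137
d₁ = [ln(443/439) + (0.072 + 0.37²/2)·1.25] / 0.4137 = [0.0091 + 0.1756] / 0.4137 = 0.4463 ⇒ 0.45
√T = √1.25 = 1.1180
φ(d₁) = φ(0.45) = 0.3605
vega = S·φ(d₁)·√T = 443·0.3605·1.1180 = 178.5463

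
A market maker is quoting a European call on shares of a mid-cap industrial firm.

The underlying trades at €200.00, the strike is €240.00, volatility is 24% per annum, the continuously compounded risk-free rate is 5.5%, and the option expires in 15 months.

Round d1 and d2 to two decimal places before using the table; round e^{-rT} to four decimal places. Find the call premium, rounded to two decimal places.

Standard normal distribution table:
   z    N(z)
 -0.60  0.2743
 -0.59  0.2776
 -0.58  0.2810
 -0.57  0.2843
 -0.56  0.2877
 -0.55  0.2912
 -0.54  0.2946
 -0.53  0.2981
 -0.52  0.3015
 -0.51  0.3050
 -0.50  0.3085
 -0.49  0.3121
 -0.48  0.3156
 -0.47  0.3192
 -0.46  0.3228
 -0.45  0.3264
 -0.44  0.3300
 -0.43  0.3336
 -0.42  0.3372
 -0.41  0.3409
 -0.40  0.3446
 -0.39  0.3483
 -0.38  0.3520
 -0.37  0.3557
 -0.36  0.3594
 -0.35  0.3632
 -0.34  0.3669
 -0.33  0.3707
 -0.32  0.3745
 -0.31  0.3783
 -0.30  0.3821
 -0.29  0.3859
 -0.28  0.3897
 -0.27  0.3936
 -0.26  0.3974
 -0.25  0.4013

σ√T = 0.24 × 1.1180 = 0.2683
d₁ = [ln(200/240) + (0.055 + 0.24²/2)·1.25] / 0.2683 = [-0.1823 + 0.1047] / 0.2683 = -0.2891 ≈ -0.29
d₂ = d₁ − σ√T = -0.2891 − 0.2683 = -0.5574 ≈ -0.56
e^(−rT) = e^(−0.055·1.25) = 0.9336
C = 200·N(-0.29) − 240·0.9336·N(-0.56) = 200·0.3859 − 240·0.9336·0.2877 = 77.1800 − 64.4632 = 12.7168

€12.72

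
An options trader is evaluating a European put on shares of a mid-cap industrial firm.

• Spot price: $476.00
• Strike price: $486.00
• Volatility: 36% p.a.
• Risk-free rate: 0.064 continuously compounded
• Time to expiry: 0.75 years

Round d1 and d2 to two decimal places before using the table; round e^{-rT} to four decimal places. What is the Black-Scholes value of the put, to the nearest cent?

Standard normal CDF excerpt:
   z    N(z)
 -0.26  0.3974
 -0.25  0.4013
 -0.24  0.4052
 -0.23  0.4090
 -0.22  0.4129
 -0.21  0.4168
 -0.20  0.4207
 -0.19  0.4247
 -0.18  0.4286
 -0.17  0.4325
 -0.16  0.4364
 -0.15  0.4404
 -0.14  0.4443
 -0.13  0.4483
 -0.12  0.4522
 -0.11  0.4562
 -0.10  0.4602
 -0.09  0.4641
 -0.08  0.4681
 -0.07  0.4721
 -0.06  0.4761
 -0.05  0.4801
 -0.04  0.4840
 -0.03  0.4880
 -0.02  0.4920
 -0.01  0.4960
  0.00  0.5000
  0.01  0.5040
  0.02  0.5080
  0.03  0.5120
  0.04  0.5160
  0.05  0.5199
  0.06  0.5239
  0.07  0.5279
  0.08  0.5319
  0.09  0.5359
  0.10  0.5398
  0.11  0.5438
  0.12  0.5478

$51.65

σ√T = 0.36·√0.75 = 0.3118
d₁ = [ln(476/486) + (0.064 + 0.36²/2)·0.75] / 0.3118 = [-0.0208 + 0.0966] / 0.3118 = 0.2432 → 0.24
d₂ = d₁ − σ√T = 0.2432 − 0.3118 = -0.0686 → -0.07
exp(−rT) = exp(−0.064·0.75) = 0.9531
N(−d₂) = N(0.07) = 0.5279;  N(−d₁) = N(-0.24) = 0.4052
P = 486·0.9531·0.5279 − 476·0.4052 = 244.5268 − 192.8752 = 51.6516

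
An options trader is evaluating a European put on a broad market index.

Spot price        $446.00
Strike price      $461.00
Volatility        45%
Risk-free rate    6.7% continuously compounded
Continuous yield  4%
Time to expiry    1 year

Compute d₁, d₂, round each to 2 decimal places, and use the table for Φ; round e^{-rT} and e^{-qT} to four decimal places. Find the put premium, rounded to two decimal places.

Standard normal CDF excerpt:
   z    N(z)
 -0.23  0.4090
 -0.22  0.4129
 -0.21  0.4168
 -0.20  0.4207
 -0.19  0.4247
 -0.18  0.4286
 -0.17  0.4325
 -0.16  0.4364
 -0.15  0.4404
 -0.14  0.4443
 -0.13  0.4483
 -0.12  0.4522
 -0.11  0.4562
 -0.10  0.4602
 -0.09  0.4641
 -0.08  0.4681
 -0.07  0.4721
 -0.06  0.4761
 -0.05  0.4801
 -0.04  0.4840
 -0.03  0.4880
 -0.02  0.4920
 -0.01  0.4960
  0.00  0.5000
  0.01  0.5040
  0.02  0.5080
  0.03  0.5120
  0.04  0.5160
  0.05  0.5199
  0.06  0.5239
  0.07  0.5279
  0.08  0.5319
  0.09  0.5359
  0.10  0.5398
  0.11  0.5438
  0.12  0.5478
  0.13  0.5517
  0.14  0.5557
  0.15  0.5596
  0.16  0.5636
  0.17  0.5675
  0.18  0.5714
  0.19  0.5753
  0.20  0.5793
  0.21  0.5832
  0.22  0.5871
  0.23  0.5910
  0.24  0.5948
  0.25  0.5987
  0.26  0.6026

$77.83

σ√T = 0.45·√1 = 0.4500
d₁ = [ln(446/461) + (0.067 − 0.04 + 0.45²/2)·1] / 0.4500 = [-0.0331 + 0.1283] / 0.4500 = 0.2115 ≈ 0.21
d₂ = d₁ − σ√T = 0.2115 − 0.4500 = -0.2385 ≈ -0.24
exp(−qT) = exp(−0.04·1) = 0.9608;  exp(−rT) = exp(−0.067·1) = 0.9352
N(−d₂) = N(0.24) = 0.5948;  N(−d₁) = N(-0.21) = 0.4168
P = 461·0.9352·0.5948 − 446·0.9608·0.4168 = 256.4345 − 178.6058 = 77.8287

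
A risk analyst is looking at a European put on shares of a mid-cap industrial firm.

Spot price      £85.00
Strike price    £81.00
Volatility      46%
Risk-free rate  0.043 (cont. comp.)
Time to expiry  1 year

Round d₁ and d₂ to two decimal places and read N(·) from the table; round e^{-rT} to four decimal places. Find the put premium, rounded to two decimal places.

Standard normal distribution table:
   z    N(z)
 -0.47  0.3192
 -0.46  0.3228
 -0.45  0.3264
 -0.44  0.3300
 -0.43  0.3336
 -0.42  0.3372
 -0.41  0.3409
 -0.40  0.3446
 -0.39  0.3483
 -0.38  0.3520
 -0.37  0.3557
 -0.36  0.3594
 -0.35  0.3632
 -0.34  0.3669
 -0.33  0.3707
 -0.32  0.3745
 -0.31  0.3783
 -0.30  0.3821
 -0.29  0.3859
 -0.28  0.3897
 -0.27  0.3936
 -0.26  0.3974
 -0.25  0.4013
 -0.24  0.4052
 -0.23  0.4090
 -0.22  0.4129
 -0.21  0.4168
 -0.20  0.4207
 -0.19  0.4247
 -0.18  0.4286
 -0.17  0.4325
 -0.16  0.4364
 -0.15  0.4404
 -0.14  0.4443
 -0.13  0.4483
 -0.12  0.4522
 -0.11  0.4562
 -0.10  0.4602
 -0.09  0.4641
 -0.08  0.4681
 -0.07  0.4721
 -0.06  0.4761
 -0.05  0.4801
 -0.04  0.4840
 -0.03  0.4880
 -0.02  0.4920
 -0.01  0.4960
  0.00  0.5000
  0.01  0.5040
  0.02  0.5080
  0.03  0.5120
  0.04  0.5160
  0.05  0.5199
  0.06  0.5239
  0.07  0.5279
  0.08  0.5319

£11.37

T = 1;  σ√T = 0.4600
d₁ = [ln(85/81) + (0.043 + 0.46²/2)·1] / 0.4600 = [0.0482 + 0.1488] / 0.4600 = 0.4283 ⇒ 0.43
d₂ = d₁ − σ√T = 0.4283 − 0.4600 = -0.0317 ⇒ -0.03
e^(−rT) = e^(−0.043·1) = 0.9579
P = 81·0.9579·N(0.03) − 85·N(-0.43) = 81·0.9579·0.5120 − 85·0.3336 = 39.7260 − 28.3560 = 11.3700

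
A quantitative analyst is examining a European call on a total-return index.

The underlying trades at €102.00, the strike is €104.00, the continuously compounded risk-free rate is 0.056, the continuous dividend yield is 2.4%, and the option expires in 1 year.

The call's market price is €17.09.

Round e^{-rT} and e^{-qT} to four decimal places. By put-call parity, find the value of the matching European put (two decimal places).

€15.84

e^(−qT) = e^(−0.024·1) = 0.9763;  e^(−rT) = e^(−0.056·1) = 0.9455
Put-call parity: C − P = S·e^(−qT) − K·e^(−rT) = 102·0.9763 − 104·0.9455 = 99.5826 − 98.3320 = 1.2506
P = C − (C − P) = 17.09 − (1.2506) = 15.8394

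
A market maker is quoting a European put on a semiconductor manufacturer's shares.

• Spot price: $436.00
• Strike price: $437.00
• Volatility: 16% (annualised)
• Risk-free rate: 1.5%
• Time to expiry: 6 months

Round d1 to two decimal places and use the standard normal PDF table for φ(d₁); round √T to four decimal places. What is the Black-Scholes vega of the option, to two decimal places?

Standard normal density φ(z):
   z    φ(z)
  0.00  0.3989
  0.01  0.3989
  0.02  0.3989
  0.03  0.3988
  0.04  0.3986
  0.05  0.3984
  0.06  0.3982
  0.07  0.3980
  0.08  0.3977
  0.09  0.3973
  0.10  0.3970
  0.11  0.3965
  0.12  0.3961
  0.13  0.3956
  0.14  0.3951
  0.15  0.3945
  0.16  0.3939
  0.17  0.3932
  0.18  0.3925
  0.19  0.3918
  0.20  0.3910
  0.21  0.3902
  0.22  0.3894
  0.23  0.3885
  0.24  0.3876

122.39

σ√T = 0.16·√0.5 = 0.1131
d₁ = [ln(436/437) + (0.015 + 0.16²/2)·0.5] / 0.1131 = [-0.0023 + 0.0139] / 0.1131 = 0.1026 which rounds to 0.10
√T = √0.5 = 0.7071
φ(d₁) = φ(0.10) = 0.3970
vega = S·φ(d₁)·√T = 436·0.3970·0.7071 = 122.3934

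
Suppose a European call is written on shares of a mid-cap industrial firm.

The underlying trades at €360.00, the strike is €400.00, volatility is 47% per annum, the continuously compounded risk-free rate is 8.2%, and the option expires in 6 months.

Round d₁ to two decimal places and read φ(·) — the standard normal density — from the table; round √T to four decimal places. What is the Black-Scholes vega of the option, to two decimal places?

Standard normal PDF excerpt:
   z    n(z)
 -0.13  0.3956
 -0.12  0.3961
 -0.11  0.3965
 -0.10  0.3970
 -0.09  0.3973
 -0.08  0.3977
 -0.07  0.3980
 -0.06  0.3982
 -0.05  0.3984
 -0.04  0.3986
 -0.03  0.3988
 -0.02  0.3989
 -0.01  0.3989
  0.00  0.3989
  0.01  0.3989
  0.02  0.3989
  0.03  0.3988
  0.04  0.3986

101.52

σ√T = 0.47 × 0.7071 = 0.3323
d₁ = [ln(360/400) + (0.082 + ½·0.47²)·0.5] / (σ√T) = (-0.1054 + 0.0962) / 0.3323 = -0.0275 ⇒ -0.03
√T = √0.5 = 0.7071
φ(d₁) = φ(-0.03) = 0.3988
vega = S·φ(d₁)·√T = 360·0.3988·0.7071 = 101.5169
(The put has the same vega.)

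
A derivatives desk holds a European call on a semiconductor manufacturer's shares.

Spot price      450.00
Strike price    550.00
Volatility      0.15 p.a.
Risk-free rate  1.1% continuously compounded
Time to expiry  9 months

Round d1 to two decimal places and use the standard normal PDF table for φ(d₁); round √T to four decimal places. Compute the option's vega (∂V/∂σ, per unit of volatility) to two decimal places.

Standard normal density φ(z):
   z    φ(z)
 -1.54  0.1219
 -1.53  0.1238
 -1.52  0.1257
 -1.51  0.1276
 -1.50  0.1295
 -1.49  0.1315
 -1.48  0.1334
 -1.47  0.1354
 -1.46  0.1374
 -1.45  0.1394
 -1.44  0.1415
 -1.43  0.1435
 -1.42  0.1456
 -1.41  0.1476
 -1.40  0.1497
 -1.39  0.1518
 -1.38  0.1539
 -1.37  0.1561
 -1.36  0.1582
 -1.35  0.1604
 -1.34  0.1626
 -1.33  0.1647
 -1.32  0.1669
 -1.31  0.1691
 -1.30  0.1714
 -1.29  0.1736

56.74

T = 0.75;  σ√T = 0.1299
d₁ = [ln(450/550) + (0.011 + ½·0.15²)·0.75] / (σ√T) = (-0.2007 + 0.0167) / 0.1299 = -1.4163 ≈ -1.42
√T = √0.75 = 0.8660
φ(d₁) = φ(-1.42) = 0.1456
vega = S·φ(d₁)·√T = 450·0.1456·0.8660 = 56.7403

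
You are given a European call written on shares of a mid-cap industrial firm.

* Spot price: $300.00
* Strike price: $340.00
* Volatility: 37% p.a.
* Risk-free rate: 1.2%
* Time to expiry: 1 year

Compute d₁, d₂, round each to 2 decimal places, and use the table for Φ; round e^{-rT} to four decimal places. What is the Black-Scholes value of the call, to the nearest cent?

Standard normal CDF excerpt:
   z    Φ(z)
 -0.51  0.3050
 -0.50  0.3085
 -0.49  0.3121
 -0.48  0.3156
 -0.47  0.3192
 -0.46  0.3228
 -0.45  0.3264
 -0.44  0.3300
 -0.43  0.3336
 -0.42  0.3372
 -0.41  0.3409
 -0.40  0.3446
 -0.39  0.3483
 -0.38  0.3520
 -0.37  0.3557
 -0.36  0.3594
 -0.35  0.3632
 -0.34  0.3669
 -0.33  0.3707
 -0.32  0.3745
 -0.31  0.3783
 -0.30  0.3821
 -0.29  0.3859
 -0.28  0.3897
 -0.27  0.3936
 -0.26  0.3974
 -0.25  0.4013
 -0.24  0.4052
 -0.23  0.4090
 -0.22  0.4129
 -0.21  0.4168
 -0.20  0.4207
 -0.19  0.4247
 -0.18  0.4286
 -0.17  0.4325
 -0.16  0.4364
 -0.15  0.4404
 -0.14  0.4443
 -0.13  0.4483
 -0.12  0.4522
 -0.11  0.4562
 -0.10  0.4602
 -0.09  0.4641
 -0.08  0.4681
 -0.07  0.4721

$30.81

σ√T = 0.37·√1 = 0.3700
d₁ = [ln(300/340) + (0.012 + 0.37²/2)·1] / 0.3700 = [-0.1252 + 0.0804] / 0.3700 = -0.1208 ≈ -0.12
d₂ = d₁ − σ√T = -0.1208 − 0.3700 = -0.4908 ≈ -0.49
exp(−rT) = exp(−0.012·1) = 0.9881
C = 300·N(-0.12) − 340·0.9881·N(-0.49) = 300·0.4522 − 340·0.9881·0.3121 = 135.6600 − 104.8512 = 30.8088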